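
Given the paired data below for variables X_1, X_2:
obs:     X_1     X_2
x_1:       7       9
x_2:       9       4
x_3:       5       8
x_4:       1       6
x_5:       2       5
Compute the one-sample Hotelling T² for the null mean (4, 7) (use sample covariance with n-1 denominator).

Step 1 — sample mean vector:
  mean(X_1) = (7 + 9 + 5 + 1 + 2) / 5 = 24/5 = 4.8
  mean(X_2) = (9 + 4 + 8 + 6 + 5) / 5 = 32/5 = 6.4
  x̄ = (4.8, 6.4),  deviation x̄ - mu_0 = (4.8, 6.4) - (4, 7) = (0.8, -0.6).

Step 2 — sample covariance matrix, S[i,j] = (1/(n-1)) · Σ_k (x_{k,i} - mean_i) · (x_{k,j} - mean_j), divisor n-1 = 4:
  S[X_1,X_1] = ((2.2)·(2.2) + (4.2)·(4.2) + (0.2)·(0.2) + (-3.8)·(-3.8) + (-2.8)·(-2.8)) / 4 = 44.8/4 = 11.2
  S[X_1,X_2] = ((2.2)·(2.6) + (4.2)·(-2.4) + (0.2)·(1.6) + (-3.8)·(-0.4) + (-2.8)·(-1.4)) / 4 = 1.4/4 = 0.35
  S[X_2,X_2] = ((2.6)·(2.6) + (-2.4)·(-2.4) + (1.6)·(1.6) + (-0.4)·(-0.4) + (-1.4)·(-1.4)) / 4 = 17.2/4 = 4.3
  S = [[11.2, 0.35],
 [0.35, 4.3]].

Step 3 — invert S. det(S) = 11.2·4.3 - (0.35)² = 48.0375.
  S^{-1} = (1/det) · [[d, -b], [-b, a]] = [[0.0895, -0.0073],
 [-0.0073, 0.2332]].

Step 4 — quadratic form (x̄ - mu_0)^T · S^{-1} · (x̄ - mu_0):
  S^{-1} · (x̄ - mu_0) = (0.076, -0.1457),
  (x̄ - mu_0)^T · [...] = (0.8)·(0.076) + (-0.6)·(-0.1457) = 0.1482.

Step 5 — scale by n: T² = 5 · 0.1482 = 0.7411.

T² ≈ 0.7411


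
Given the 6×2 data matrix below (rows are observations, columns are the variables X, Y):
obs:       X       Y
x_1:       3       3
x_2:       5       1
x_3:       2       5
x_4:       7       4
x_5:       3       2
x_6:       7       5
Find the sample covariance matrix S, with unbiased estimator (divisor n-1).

Step 1 — column means:
  mean(X) = (3 + 5 + 2 + 7 + 3 + 7) / 6 = 27/6 = 4.5
  mean(Y) = (3 + 1 + 5 + 4 + 2 + 5) / 6 = 20/6 = 3.3333

Step 2 — sample covariance S[i,j] = (1/(n-1)) · Σ_k (x_{k,i} - mean_i) · (x_{k,j} - mean_j), with n-1 = 5.
  S[X,X] = ((-1.5)·(-1.5) + (0.5)·(0.5) + (-2.5)·(-2.5) + (2.5)·(2.5) + (-1.5)·(-1.5) + (2.5)·(2.5)) / 5 = 23.5/5 = 4.7
  S[X,Y] = ((-1.5)·(-0.3333) + (0.5)·(-2.3333) + (-2.5)·(1.6667) + (2.5)·(0.6667) + (-1.5)·(-1.3333) + (2.5)·(1.6667)) / 5 = 3/5 = 0.6
  S[Y,Y] = ((-0.3333)·(-0.3333) + (-2.3333)·(-2.3333) + (1.6667)·(1.6667) + (0.6667)·(0.6667) + (-1.3333)·(-1.3333) + (1.6667)·(1.6667)) / 5 = 13.3333/5 = 2.6667

S is symmetric (S[j,i] = S[i,j]). Assembling:

S = [[4.7, 0.6],
 [0.6, 2.6667]]


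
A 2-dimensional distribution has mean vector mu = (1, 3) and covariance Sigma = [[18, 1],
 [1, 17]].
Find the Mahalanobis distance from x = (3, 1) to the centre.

Step 1 — centre the observation: (x - mu) = (2, -2).

Step 2 — invert Sigma. det(Sigma) = 18·17 - (1)² = 305.
  Sigma^{-1} = (1/det) · [[d, -b], [-b, a]] = [[0.0557, -0.0033],
 [-0.0033, 0.059]].

Step 3 — form the quadratic (x - mu)^T · Sigma^{-1} · (x - mu):
  Sigma^{-1} · (x - mu) = (0.118, -0.1246).
  (x - mu)^T · [Sigma^{-1} · (x - mu)] = (2)·(0.118) + (-2)·(-0.1246) = 0.4852.

Step 4 — take square root: d = √(0.4852) ≈ 0.6966.

d(x, mu) = √(0.4852) ≈ 0.6966


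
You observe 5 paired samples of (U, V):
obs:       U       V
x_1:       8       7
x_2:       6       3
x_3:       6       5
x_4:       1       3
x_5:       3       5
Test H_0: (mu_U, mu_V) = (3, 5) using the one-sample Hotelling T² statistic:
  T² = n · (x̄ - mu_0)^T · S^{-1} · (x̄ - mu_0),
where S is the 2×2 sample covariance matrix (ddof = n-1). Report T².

Step 1 — sample mean vector:
  mean(U) = (8 + 6 + 6 + 1 + 3) / 5 = 24/5 = 4.8
  mean(V) = (7 + 3 + 5 + 3 + 5) / 5 = 23/5 = 4.6
  x̄ = (4.8, 4.6),  deviation x̄ - mu_0 = (4.8, 4.6) - (3, 5) = (1.8, -0.4).

Step 2 — sample covariance matrix, S[i,j] = (1/(n-1)) · Σ_k (x_{k,i} - mean_i) · (x_{k,j} - mean_j), divisor n-1 = 4:
  S[U,U] = ((3.2)·(3.2) + (1.2)·(1.2) + (1.2)·(1.2) + (-3.8)·(-3.8) + (-1.8)·(-1.8)) / 4 = 30.8/4 = 7.7
  S[U,V] = ((3.2)·(2.4) + (1.2)·(-1.6) + (1.2)·(0.4) + (-3.8)·(-1.6) + (-1.8)·(0.4)) / 4 = 11.6/4 = 2.9
  S[V,V] = ((2.4)·(2.4) + (-1.6)·(-1.6) + (0.4)·(0.4) + (-1.6)·(-1.6) + (0.4)·(0.4)) / 4 = 11.2/4 = 2.8
  S = [[7.7, 2.9],
 [2.9, 2.8]].

Step 3 — invert S. det(S) = 7.7·2.8 - (2.9)² = 13.15.
  S^{-1} = (1/det) · [[d, -b], [-b, a]] = [[0.2129, -0.2205],
 [-0.2205, 0.5856]].

Step 4 — quadratic form (x̄ - mu_0)^T · S^{-1} · (x̄ - mu_0):
  S^{-1} · (x̄ - mu_0) = (0.4715, -0.6312),
  (x̄ - mu_0)^T · [...] = (1.8)·(0.4715) + (-0.4)·(-0.6312) = 1.1011.

Step 5 — scale by n: T² = 5 · 1.1011 = 5.5057.

T² ≈ 5.5057


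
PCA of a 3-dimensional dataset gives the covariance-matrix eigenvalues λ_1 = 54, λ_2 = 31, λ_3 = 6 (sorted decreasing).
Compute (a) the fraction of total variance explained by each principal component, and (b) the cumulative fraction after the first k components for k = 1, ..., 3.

Step 1 — total variance = trace(Sigma) = Σ λ_i = 54 + 31 + 6 = 91.

Step 2 — fraction explained by component i = λ_i / Σ λ:
  PC1: 54/91 = 0.5934
  PC2: 31/91 = 0.3407
  PC3: 6/91 = 0.0659

Step 3 — cumulative fraction after k components = (λ_1 + ... + λ_k) / Σ λ:
  k = 1: 54/91 = 0.5934
  k = 2: (54 + 31)/91 = 85/91 = 0.9341
  k = 3: (54 + 31 + 6)/91 = 91/91 = 1

Summary (fraction, with percent):

explained: PC1 0.5934 (59.34%), PC2 0.3407 (34.07%), PC3 0.0659 (6.59%);  cumulative: 0.5934, 0.9341, 1


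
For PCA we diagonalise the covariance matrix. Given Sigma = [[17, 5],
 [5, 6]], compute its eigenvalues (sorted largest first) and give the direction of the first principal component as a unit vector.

Step 1 — characteristic polynomial of 2×2 Sigma:
  det(Sigma - λI) = λ² - trace · λ + det = 0.
  trace = 17 + 6 = 23, det = 17·6 - (5)² = 77.
Step 2 — discriminant:
  Δ = trace² - 4·det = 529 - 308 = 221.
Step 3 — eigenvalues:
  λ = (trace ± √Δ)/2 = (23 ± 14.8661)/2,
  λ_1 = 18.933,  λ_2 = 4.067.

Step 4 — unit eigenvector for λ_1: solve (Sigma - λ_1 I)v = 0. First row:
  (17 - 18.933)·v_x + (5)·v_y = 0, i.e. (-1.933)·v_x + (5)·v_y = 0,
  so v ∝ (b, λ_1 - a) = (5, 1.933) = u.
  ||u|| = √((5)² + (1.933)²) = √(28.7366) ≈ 5.3607,
  v_1 = u/||u|| ≈ (0.9327, 0.3606) (||v_1|| = 1).

λ_1 = 18.933,  λ_2 = 4.067;  v_1 ≈ (0.9327, 0.3606)


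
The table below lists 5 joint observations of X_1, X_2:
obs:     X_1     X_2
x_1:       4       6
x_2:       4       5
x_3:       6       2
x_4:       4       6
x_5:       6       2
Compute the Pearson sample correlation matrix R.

Step 1 — column means:
  mean(X_1) = (4 + 4 + 6 + 4 + 6) / 5 = 24/5 = 4.8
  mean(X_2) = (6 + 5 + 2 + 6 + 2) / 5 = 21/5 = 4.2

Step 2 — sample variances and covariances s[i,j] = (1/(n-1)) · Σ_k (x_{k,i} - mean_i) · (x_{k,j} - mean_j), with n-1 = 4:
  s[X_1,X_1] = ((-0.8)·(-0.8) + (-0.8)·(-0.8) + (1.2)·(1.2) + (-0.8)·(-0.8) + (1.2)·(1.2)) / 4 = 4.8/4 = 1.2
  s[X_1,X_2] = ((-0.8)·(1.8) + (-0.8)·(0.8) + (1.2)·(-2.2) + (-0.8)·(1.8) + (1.2)·(-2.2)) / 4 = -8.8/4 = -2.2
  s[X_2,X_2] = ((1.8)·(1.8) + (0.8)·(0.8) + (-2.2)·(-2.2) + (1.8)·(1.8) + (-2.2)·(-2.2)) / 4 = 16.8/4 = 4.2
  Sample standard deviations s_i = √(s[i,i]):
  s(X_1) = √(1.2) = 1.0954
  s(X_2) = √(4.2) = 2.0494

Step 3 — r_{ij} = s_{ij} / (s_i · s_j):
  r[X_1,X_1] = 1 (diagonal).
  r[X_1,X_2] = -2.2 / (1.0954 · 2.0494) = -2.2 / 2.245 = -0.98
  r[X_2,X_2] = 1 (diagonal).

R is symmetric with unit diagonal. Assembling:

R = [[1, -0.98],
 [-0.98, 1]]


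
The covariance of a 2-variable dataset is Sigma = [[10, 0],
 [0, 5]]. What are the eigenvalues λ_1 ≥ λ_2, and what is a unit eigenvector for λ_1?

Step 1 — characteristic polynomial of 2×2 Sigma:
  det(Sigma - λI) = λ² - trace · λ + det = 0.
  trace = 10 + 5 = 15, det = 10·5 - (0)² = 50.
Step 2 — discriminant:
  Δ = trace² - 4·det = 225 - 200 = 25.
Step 3 — eigenvalues:
  λ = (trace ± √Δ)/2 = (15 ± 5)/2,
  λ_1 = 10,  λ_2 = 5.

Step 4 — unit eigenvector for λ_1: Sigma is diagonal, so its eigenvectors are the coordinate axes. λ_1 = 10 is the diagonal entry on the first coordinate axis, hence
  v_1 = (1, 0) (||v_1|| = 1).

λ_1 = 10,  λ_2 = 5;  v_1 ≈ (1, 0)


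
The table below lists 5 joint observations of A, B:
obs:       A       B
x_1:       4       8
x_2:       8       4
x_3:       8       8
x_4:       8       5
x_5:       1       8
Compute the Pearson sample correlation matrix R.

Step 1 — column means:
  mean(A) = (4 + 8 + 8 + 8 + 1) / 5 = 29/5 = 5.8
  mean(B) = (8 + 4 + 8 + 5 + 8) / 5 = 33/5 = 6.6

Step 2 — sample variances and covariances s[i,j] = (1/(n-1)) · Σ_k (x_{k,i} - mean_i) · (x_{k,j} - mean_j), with n-1 = 4:
  s[A,A] = ((-1.8)·(-1.8) + (2.2)·(2.2) + (2.2)·(2.2) + (2.2)·(2.2) + (-4.8)·(-4.8)) / 4 = 40.8/4 = 10.2
  s[A,B] = ((-1.8)·(1.4) + (2.2)·(-2.6) + (2.2)·(1.4) + (2.2)·(-1.6) + (-4.8)·(1.4)) / 4 = -15.4/4 = -3.85
  s[B,B] = ((1.4)·(1.4) + (-2.6)·(-2.6) + (1.4)·(1.4) + (-1.6)·(-1.6) + (1.4)·(1.4)) / 4 = 15.2/4 = 3.8
  Sample standard deviations s_i = √(s[i,i]):
  s(A) = √(10.2) = 3.1937
  s(B) = √(3.8) = 1.9494

Step 3 — r_{ij} = s_{ij} / (s_i · s_j):
  r[A,A] = 1 (diagonal).
  r[A,B] = -3.85 / (3.1937 · 1.9494) = -3.85 / 6.2258 = -0.6184
  r[B,B] = 1 (diagonal).

R is symmetric with unit diagonal. Assembling:

R = [[1, -0.6184],
 [-0.6184, 1]]


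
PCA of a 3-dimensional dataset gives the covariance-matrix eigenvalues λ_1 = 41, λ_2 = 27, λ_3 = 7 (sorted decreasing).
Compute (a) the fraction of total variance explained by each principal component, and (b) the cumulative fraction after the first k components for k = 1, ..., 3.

Step 1 — total variance = trace(Sigma) = Σ λ_i = 41 + 27 + 7 = 75.

Step 2 — fraction explained by component i = λ_i / Σ λ:
  PC1: 41/75 = 0.5467
  PC2: 27/75 = 0.36
  PC3: 7/75 = 0.0933

Step 3 — cumulative fraction after k components = (λ_1 + ... + λ_k) / Σ λ:
  k = 1: 41/75 = 0.5467
  k = 2: (41 + 27)/75 = 68/75 = 0.9067
  k = 3: (41 + 27 + 7)/75 = 75/75 = 1

Summary (fraction, with percent):

explained: PC1 0.5467 (54.67%), PC2 0.36 (36%), PC3 0.0933 (9.33%);  cumulative: 0.5467, 0.9067, 1


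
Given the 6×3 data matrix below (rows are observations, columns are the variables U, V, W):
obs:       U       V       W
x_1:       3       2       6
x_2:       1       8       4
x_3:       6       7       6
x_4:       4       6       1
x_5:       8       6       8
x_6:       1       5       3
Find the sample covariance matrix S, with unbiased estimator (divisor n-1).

Step 1 — column means:
  mean(U) = (3 + 1 + 6 + 4 + 8 + 1) / 6 = 23/6 = 3.8333
  mean(V) = (2 + 8 + 7 + 6 + 6 + 5) / 6 = 34/6 = 5.6667
  mean(W) = (6 + 4 + 6 + 1 + 8 + 3) / 6 = 28/6 = 4.6667

Step 2 — sample covariance S[i,j] = (1/(n-1)) · Σ_k (x_{k,i} - mean_i) · (x_{k,j} - mean_j), with n-1 = 5.
  S[U,U] = ((-0.8333)·(-0.8333) + (-2.8333)·(-2.8333) + (2.1667)·(2.1667) + (0.1667)·(0.1667) + (4.1667)·(4.1667) + (-2.8333)·(-2.8333)) / 5 = 38.8333/5 = 7.7667
  S[U,V] = ((-0.8333)·(-3.6667) + (-2.8333)·(2.3333) + (2.1667)·(1.3333) + (0.1667)·(0.3333) + (4.1667)·(0.3333) + (-2.8333)·(-0.6667)) / 5 = 2.6667/5 = 0.5333
  S[U,W] = ((-0.8333)·(1.3333) + (-2.8333)·(-0.6667) + (2.1667)·(1.3333) + (0.1667)·(-3.6667) + (4.1667)·(3.3333) + (-2.8333)·(-1.6667)) / 5 = 21.6667/5 = 4.3333
  S[V,V] = ((-3.6667)·(-3.6667) + (2.3333)·(2.3333) + (1.3333)·(1.3333) + (0.3333)·(0.3333) + (0.3333)·(0.3333) + (-0.6667)·(-0.6667)) / 5 = 21.3333/5 = 4.2667
  S[V,W] = ((-3.6667)·(1.3333) + (2.3333)·(-0.6667) + (1.3333)·(1.3333) + (0.3333)·(-3.6667) + (0.3333)·(3.3333) + (-0.6667)·(-1.6667)) / 5 = -3.6667/5 = -0.7333
  S[W,W] = ((1.3333)·(1.3333) + (-0.6667)·(-0.6667) + (1.3333)·(1.3333) + (-3.6667)·(-3.6667) + (3.3333)·(3.3333) + (-1.6667)·(-1.6667)) / 5 = 31.3333/5 = 6.2667

S is symmetric (S[j,i] = S[i,j]). Assembling:

S = [[7.7667, 0.5333, 4.3333],
 [0.5333, 4.2667, -0.7333],
 [4.3333, -0.7333, 6.2667]]


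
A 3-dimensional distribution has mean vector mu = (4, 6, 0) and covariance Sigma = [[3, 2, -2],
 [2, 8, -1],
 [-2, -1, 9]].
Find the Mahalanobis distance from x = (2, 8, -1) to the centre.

Step 1 — centre the observation: (x - mu) = (-2, 2, -1).

Step 2 — invert Sigma (cofactor / det for 3×3, or solve directly):
  Sigma^{-1} = [[0.4641, -0.1046, 0.0915],
 [-0.1046, 0.1503, -0.0065],
 [0.0915, -0.0065, 0.1307]].

Step 3 — form the quadratic (x - mu)^T · Sigma^{-1} · (x - mu):
  Sigma^{-1} · (x - mu) = (-1.2288, 0.5163, -0.3268).
  (x - mu)^T · [Sigma^{-1} · (x - mu)] = (-2)·(-1.2288) + (2)·(0.5163) + (-1)·(-0.3268) = 3.817.

Step 4 — take square root: d = √(3.817) ≈ 1.9537.

d(x, mu) = √(3.817) ≈ 1.9537


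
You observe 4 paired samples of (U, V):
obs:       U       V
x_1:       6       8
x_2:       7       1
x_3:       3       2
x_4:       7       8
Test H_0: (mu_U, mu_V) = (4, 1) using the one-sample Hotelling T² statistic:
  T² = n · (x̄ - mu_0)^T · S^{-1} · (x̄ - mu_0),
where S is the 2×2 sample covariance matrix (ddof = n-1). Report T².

Step 1 — sample mean vector:
  mean(U) = (6 + 7 + 3 + 7) / 4 = 23/4 = 5.75
  mean(V) = (8 + 1 + 2 + 8) / 4 = 19/4 = 4.75
  x̄ = (5.75, 4.75),  deviation x̄ - mu_0 = (5.75, 4.75) - (4, 1) = (1.75, 3.75).

Step 2 — sample covariance matrix, S[i,j] = (1/(n-1)) · Σ_k (x_{k,i} - mean_i) · (x_{k,j} - mean_j), divisor n-1 = 3:
  S[U,U] = ((0.25)·(0.25) + (1.25)·(1.25) + (-2.75)·(-2.75) + (1.25)·(1.25)) / 3 = 10.75/3 = 3.5833
  S[U,V] = ((0.25)·(3.25) + (1.25)·(-3.75) + (-2.75)·(-2.75) + (1.25)·(3.25)) / 3 = 7.75/3 = 2.5833
  S[V,V] = ((3.25)·(3.25) + (-3.75)·(-3.75) + (-2.75)·(-2.75) + (3.25)·(3.25)) / 3 = 42.75/3 = 14.25
  S = [[3.5833, 2.5833],
 [2.5833, 14.25]].

Step 3 — invert S. det(S) = 3.5833·14.25 - (2.5833)² = 44.3889.
  S^{-1} = (1/det) · [[d, -b], [-b, a]] = [[0.321, -0.0582],
 [-0.0582, 0.0807]].

Step 4 — quadratic form (x̄ - mu_0)^T · S^{-1} · (x̄ - mu_0):
  S^{-1} · (x̄ - mu_0) = (0.3436, 0.2009),
  (x̄ - mu_0)^T · [...] = (1.75)·(0.3436) + (3.75)·(0.2009) = 1.3545.

Step 5 — scale by n: T² = 4 · 1.3545 = 5.418.

T² ≈ 5.418


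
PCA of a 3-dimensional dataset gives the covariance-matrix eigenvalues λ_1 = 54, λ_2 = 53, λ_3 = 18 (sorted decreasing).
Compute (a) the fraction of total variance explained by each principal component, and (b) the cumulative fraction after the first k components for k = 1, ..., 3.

Step 1 — total variance = trace(Sigma) = Σ λ_i = 54 + 53 + 18 = 125.

Step 2 — fraction explained by component i = λ_i / Σ λ:
  PC1: 54/125 = 0.432
  PC2: 53/125 = 0.424
  PC3: 18/125 = 0.144

Step 3 — cumulative fraction after k components = (λ_1 + ... + λ_k) / Σ λ:
  k = 1: 54/125 = 0.432
  k = 2: (54 + 53)/125 = 107/125 = 0.856
  k = 3: (54 + 53 + 18)/125 = 125/125 = 1

Summary (fraction, with percent):

explained: PC1 0.432 (43.2%), PC2 0.424 (42.4%), PC3 0.144 (14.4%);  cumulative: 0.432, 0.856, 1


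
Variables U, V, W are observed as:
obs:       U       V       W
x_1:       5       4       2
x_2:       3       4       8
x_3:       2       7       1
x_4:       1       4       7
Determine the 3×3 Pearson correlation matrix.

Step 1 — column means:
  mean(U) = (5 + 3 + 2 + 1) / 4 = 11/4 = 2.75
  mean(V) = (4 + 4 + 7 + 4) / 4 = 19/4 = 4.75
  mean(W) = (2 + 8 + 1 + 7) / 4 = 18/4 = 4.5

Step 2 — sample variances and covariances s[i,j] = (1/(n-1)) · Σ_k (x_{k,i} - mean_i) · (x_{k,j} - mean_j), with n-1 = 3:
  s[U,U] = ((2.25)·(2.25) + (0.25)·(0.25) + (-0.75)·(-0.75) + (-1.75)·(-1.75)) / 3 = 8.75/3 = 2.9167
  s[U,V] = ((2.25)·(-0.75) + (0.25)·(-0.75) + (-0.75)·(2.25) + (-1.75)·(-0.75)) / 3 = -2.25/3 = -0.75
  s[U,W] = ((2.25)·(-2.5) + (0.25)·(3.5) + (-0.75)·(-3.5) + (-1.75)·(2.5)) / 3 = -6.5/3 = -2.1667
  s[V,V] = ((-0.75)·(-0.75) + (-0.75)·(-0.75) + (2.25)·(2.25) + (-0.75)·(-0.75)) / 3 = 6.75/3 = 2.25
  s[V,W] = ((-0.75)·(-2.5) + (-0.75)·(3.5) + (2.25)·(-3.5) + (-0.75)·(2.5)) / 3 = -10.5/3 = -3.5
  s[W,W] = ((-2.5)·(-2.5) + (3.5)·(3.5) + (-3.5)·(-3.5) + (2.5)·(2.5)) / 3 = 37/3 = 12.3333
  Sample standard deviations s_i = √(s[i,i]):
  s(U) = √(2.9167) = 1.7078
  s(V) = √(2.25) = 1.5
  s(W) = √(12.3333) = 3.5119

Step 3 — r_{ij} = s_{ij} / (s_i · s_j):
  r[U,U] = 1 (diagonal).
  r[U,V] = -0.75 / (1.7078 · 1.5) = -0.75 / 2.5617 = -0.2928
  r[U,W] = -2.1667 / (1.7078 · 3.5119) = -2.1667 / 5.9977 = -0.3613
  r[V,V] = 1 (diagonal).
  r[V,W] = -3.5 / (1.5 · 3.5119) = -3.5 / 5.2678 = -0.6644
  r[W,W] = 1 (diagonal).

R is symmetric with unit diagonal. Assembling:

R = [[1, -0.2928, -0.3613],
 [-0.2928, 1, -0.6644],
 [-0.3613, -0.6644, 1]]


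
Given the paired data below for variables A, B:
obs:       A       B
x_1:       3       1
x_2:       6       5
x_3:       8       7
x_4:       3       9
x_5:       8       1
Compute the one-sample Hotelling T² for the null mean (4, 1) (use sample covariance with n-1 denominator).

Step 1 — sample mean vector:
  mean(A) = (3 + 6 + 8 + 3 + 8) / 5 = 28/5 = 5.6
  mean(B) = (1 + 5 + 7 + 9 + 1) / 5 = 23/5 = 4.6
  x̄ = (5.6, 4.6),  deviation x̄ - mu_0 = (5.6, 4.6) - (4, 1) = (1.6, 3.6).

Step 2 — sample covariance matrix, S[i,j] = (1/(n-1)) · Σ_k (x_{k,i} - mean_i) · (x_{k,j} - mean_j), divisor n-1 = 4:
  S[A,A] = ((-2.6)·(-2.6) + (0.4)·(0.4) + (2.4)·(2.4) + (-2.6)·(-2.6) + (2.4)·(2.4)) / 4 = 25.2/4 = 6.3
  S[A,B] = ((-2.6)·(-3.6) + (0.4)·(0.4) + (2.4)·(2.4) + (-2.6)·(4.4) + (2.4)·(-3.6)) / 4 = -4.8/4 = -1.2
  S[B,B] = ((-3.6)·(-3.6) + (0.4)·(0.4) + (2.4)·(2.4) + (4.4)·(4.4) + (-3.6)·(-3.6)) / 4 = 51.2/4 = 12.8
  S = [[6.3, -1.2],
 [-1.2, 12.8]].

Step 3 — invert S. det(S) = 6.3·12.8 - (-1.2)² = 79.2.
  S^{-1} = (1/det) · [[d, -b], [-b, a]] = [[0.1616, 0.0152],
 [0.0152, 0.0795]].

Step 4 — quadratic form (x̄ - mu_0)^T · S^{-1} · (x̄ - mu_0):
  S^{-1} · (x̄ - mu_0) = (0.3131, 0.3106),
  (x̄ - mu_0)^T · [...] = (1.6)·(0.3131) + (3.6)·(0.3106) = 1.6192.

Step 5 — scale by n: T² = 5 · 1.6192 = 8.096.

T² ≈ 8.096


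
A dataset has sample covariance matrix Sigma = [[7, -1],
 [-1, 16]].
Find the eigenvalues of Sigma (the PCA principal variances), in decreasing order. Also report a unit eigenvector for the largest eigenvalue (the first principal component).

Step 1 — characteristic polynomial of 2×2 Sigma:
  det(Sigma - λI) = λ² - trace · λ + det = 0.
  trace = 7 + 16 = 23, det = 7·16 - (-1)² = 111.
Step 2 — discriminant:
  Δ = trace² - 4·det = 529 - 444 = 85.
Step 3 — eigenvalues:
  λ = (trace ± √Δ)/2 = (23 ± 9.2195)/2,
  λ_1 = 16.1098,  λ_2 = 6.8902.

Step 4 — unit eigenvector for λ_1: solve (Sigma - λ_1 I)v = 0. First row:
  (7 - 16.1098)·v_x + (-1)·v_y = 0, i.e. (-9.1098)·v_x + (-1)·v_y = 0,
  so v ∝ (b, λ_1 - a) = (-1, 9.1098); multiply by -1 so the first entry is positive: u = (1, -9.1098).
  ||u|| = √((1)² + (-9.1098)²) = √(83.988) ≈ 9.1645,
  v_1 = u/||u|| ≈ (0.1091, -0.994) (||v_1|| = 1).

λ_1 = 16.1098,  λ_2 = 6.8902;  v_1 ≈ (0.1091, -0.994)


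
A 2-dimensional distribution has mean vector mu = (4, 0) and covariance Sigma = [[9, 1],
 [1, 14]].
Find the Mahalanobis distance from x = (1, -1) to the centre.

Step 1 — centre the observation: (x - mu) = (-3, -1).

Step 2 — invert Sigma. det(Sigma) = 9·14 - (1)² = 125.
  Sigma^{-1} = (1/det) · [[d, -b], [-b, a]] = [[0.112, -0.008],
 [-0.008, 0.072]].

Step 3 — form the quadratic (x - mu)^T · Sigma^{-1} · (x - mu):
  Sigma^{-1} · (x - mu) = (-0.328, -0.048).
  (x - mu)^T · [Sigma^{-1} · (x - mu)] = (-3)·(-0.328) + (-1)·(-0.048) = 1.032.

Step 4 — take square root: d = √(1.032) ≈ 1.0159.

d(x, mu) = √(1.032) ≈ 1.0159


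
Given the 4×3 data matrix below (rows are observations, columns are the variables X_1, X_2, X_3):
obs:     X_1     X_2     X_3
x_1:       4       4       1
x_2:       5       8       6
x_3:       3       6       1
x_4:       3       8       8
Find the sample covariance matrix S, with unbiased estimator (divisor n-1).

Step 1 — column means:
  mean(X_1) = (4 + 5 + 3 + 3) / 4 = 15/4 = 3.75
  mean(X_2) = (4 + 8 + 6 + 8) / 4 = 26/4 = 6.5
  mean(X_3) = (1 + 6 + 1 + 8) / 4 = 16/4 = 4

Step 2 — sample covariance S[i,j] = (1/(n-1)) · Σ_k (x_{k,i} - mean_i) · (x_{k,j} - mean_j), with n-1 = 3.
  S[X_1,X_1] = ((0.25)·(0.25) + (1.25)·(1.25) + (-0.75)·(-0.75) + (-0.75)·(-0.75)) / 3 = 2.75/3 = 0.9167
  S[X_1,X_2] = ((0.25)·(-2.5) + (1.25)·(1.5) + (-0.75)·(-0.5) + (-0.75)·(1.5)) / 3 = 0.5/3 = 0.1667
  S[X_1,X_3] = ((0.25)·(-3) + (1.25)·(2) + (-0.75)·(-3) + (-0.75)·(4)) / 3 = 1/3 = 0.3333
  S[X_2,X_2] = ((-2.5)·(-2.5) + (1.5)·(1.5) + (-0.5)·(-0.5) + (1.5)·(1.5)) / 3 = 11/3 = 3.6667
  S[X_2,X_3] = ((-2.5)·(-3) + (1.5)·(2) + (-0.5)·(-3) + (1.5)·(4)) / 3 = 18/3 = 6
  S[X_3,X_3] = ((-3)·(-3) + (2)·(2) + (-3)·(-3) + (4)·(4)) / 3 = 38/3 = 12.6667

S is symmetric (S[j,i] = S[i,j]). Assembling:

S = [[0.9167, 0.1667, 0.3333],
 [0.1667, 3.6667, 6],
 [0.3333, 6, 12.6667]]


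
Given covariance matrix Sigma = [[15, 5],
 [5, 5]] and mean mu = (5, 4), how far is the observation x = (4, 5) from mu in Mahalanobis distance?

Step 1 — centre the observation: (x - mu) = (-1, 1).

Step 2 — invert Sigma. det(Sigma) = 15·5 - (5)² = 50.
  Sigma^{-1} = (1/det) · [[d, -b], [-b, a]] = [[0.1, -0.1],
 [-0.1, 0.3]].

Step 3 — form the quadratic (x - mu)^T · Sigma^{-1} · (x - mu):
  Sigma^{-1} · (x - mu) = (-0.2, 0.4).
  (x - mu)^T · [Sigma^{-1} · (x - mu)] = (-1)·(-0.2) + (1)·(0.4) = 0.6.

Step 4 — take square root: d = √(0.6) ≈ 0.7746.

d(x, mu) = √(0.6) ≈ 0.7746


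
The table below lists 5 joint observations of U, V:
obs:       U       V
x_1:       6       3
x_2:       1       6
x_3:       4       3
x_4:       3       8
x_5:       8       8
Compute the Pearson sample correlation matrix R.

Step 1 — column means:
  mean(U) = (6 + 1 + 4 + 3 + 8) / 5 = 22/5 = 4.4
  mean(V) = (3 + 6 + 3 + 8 + 8) / 5 = 28/5 = 5.6

Step 2 — sample variances and covariances s[i,j] = (1/(n-1)) · Σ_k (x_{k,i} - mean_i) · (x_{k,j} - mean_j), with n-1 = 4:
  s[U,U] = ((1.6)·(1.6) + (-3.4)·(-3.4) + (-0.4)·(-0.4) + (-1.4)·(-1.4) + (3.6)·(3.6)) / 4 = 29.2/4 = 7.3
  s[U,V] = ((1.6)·(-2.6) + (-3.4)·(0.4) + (-0.4)·(-2.6) + (-1.4)·(2.4) + (3.6)·(2.4)) / 4 = 0.8/4 = 0.2
  s[V,V] = ((-2.6)·(-2.6) + (0.4)·(0.4) + (-2.6)·(-2.6) + (2.4)·(2.4) + (2.4)·(2.4)) / 4 = 25.2/4 = 6.3
  Sample standard deviations s_i = √(s[i,i]):
  s(U) = √(7.3) = 2.7019
  s(V) = √(6.3) = 2.51

Step 3 — r_{ij} = s_{ij} / (s_i · s_j):
  r[U,U] = 1 (diagonal).
  r[U,V] = 0.2 / (2.7019 · 2.51) = 0.2 / 6.7816 = 0.0295
  r[V,V] = 1 (diagonal).

R is symmetric with unit diagonal. Assembling:

R = [[1, 0.0295],
 [0.0295, 1]]


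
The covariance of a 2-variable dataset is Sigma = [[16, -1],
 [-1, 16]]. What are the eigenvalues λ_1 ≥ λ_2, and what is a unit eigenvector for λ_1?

Step 1 — characteristic polynomial of 2×2 Sigma:
  det(Sigma - λI) = λ² - trace · λ + det = 0.
  trace = 16 + 16 = 32, det = 16·16 - (-1)² = 255.
Step 2 — discriminant:
  Δ = trace² - 4·det = 1024 - 1020 = 4.
Step 3 — eigenvalues:
  λ = (trace ± √Δ)/2 = (32 ± 2)/2,
  λ_1 = 17,  λ_2 = 15.

Step 4 — unit eigenvector for λ_1: solve (Sigma - λ_1 I)v = 0. First row:
  (16 - 17)·v_x + (-1)·v_y = 0, i.e. (-1)·v_x + (-1)·v_y = 0,
  so v ∝ (b, λ_1 - a) = (-1, 1); multiply by -1 so the first entry is positive: u = (1, -1).
  ||u|| = √((1)² + (-1)²) = √(2) ≈ 1.4142,
  v_1 = u/||u|| ≈ (0.7071, -0.7071) (||v_1|| = 1).

λ_1 = 17,  λ_2 = 15;  v_1 ≈ (0.7071, -0.7071)


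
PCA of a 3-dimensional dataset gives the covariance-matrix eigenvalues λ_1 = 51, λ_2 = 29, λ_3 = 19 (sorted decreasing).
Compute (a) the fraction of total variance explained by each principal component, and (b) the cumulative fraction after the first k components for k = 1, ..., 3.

Step 1 — total variance = trace(Sigma) = Σ λ_i = 51 + 29 + 19 = 99.

Step 2 — fraction explained by component i = λ_i / Σ λ:
  PC1: 51/99 = 0.5152
  PC2: 29/99 = 0.2929
  PC3: 19/99 = 0.1919

Step 3 — cumulative fraction after k components = (λ_1 + ... + λ_k) / Σ λ:
  k = 1: 51/99 = 0.5152
  k = 2: (51 + 29)/99 = 80/99 = 0.8081
  k = 3: (51 + 29 + 19)/99 = 99/99 = 1

Summary (fraction, with percent):

explained: PC1 0.5152 (51.52%), PC2 0.2929 (29.29%), PC3 0.1919 (19.19%);  cumulative: 0.5152, 0.8081, 1


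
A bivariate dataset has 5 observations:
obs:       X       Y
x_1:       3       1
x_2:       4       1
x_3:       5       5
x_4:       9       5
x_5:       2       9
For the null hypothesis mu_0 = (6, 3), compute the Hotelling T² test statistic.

Step 1 — sample mean vector:
  mean(X) = (3 + 4 + 5 + 9 + 2) / 5 = 23/5 = 4.6
  mean(Y) = (1 + 1 + 5 + 5 + 9) / 5 = 21/5 = 4.2
  x̄ = (4.6, 4.2),  deviation x̄ - mu_0 = (4.6, 4.2) - (6, 3) = (-1.4, 1.2).

Step 2 — sample covariance matrix, S[i,j] = (1/(n-1)) · Σ_k (x_{k,i} - mean_i) · (x_{k,j} - mean_j), divisor n-1 = 4:
  S[X,X] = ((-1.6)·(-1.6) + (-0.6)·(-0.6) + (0.4)·(0.4) + (4.4)·(4.4) + (-2.6)·(-2.6)) / 4 = 29.2/4 = 7.3
  S[X,Y] = ((-1.6)·(-3.2) + (-0.6)·(-3.2) + (0.4)·(0.8) + (4.4)·(0.8) + (-2.6)·(4.8)) / 4 = -1.6/4 = -0.4
  S[Y,Y] = ((-3.2)·(-3.2) + (-3.2)·(-3.2) + (0.8)·(0.8) + (0.8)·(0.8) + (4.8)·(4.8)) / 4 = 44.8/4 = 11.2
  S = [[7.3, -0.4],
 [-0.4, 11.2]].

Step 3 — invert S. det(S) = 7.3·11.2 - (-0.4)² = 81.6.
  S^{-1} = (1/det) · [[d, -b], [-b, a]] = [[0.1373, 0.0049],
 [0.0049, 0.0895]].

Step 4 — quadratic form (x̄ - mu_0)^T · S^{-1} · (x̄ - mu_0):
  S^{-1} · (x̄ - mu_0) = (-0.1863, 0.1005),
  (x̄ - mu_0)^T · [...] = (-1.4)·(-0.1863) + (1.2)·(0.1005) = 0.3814.

Step 5 — scale by n: T² = 5 · 0.3814 = 1.9069.

T² ≈ 1.9069


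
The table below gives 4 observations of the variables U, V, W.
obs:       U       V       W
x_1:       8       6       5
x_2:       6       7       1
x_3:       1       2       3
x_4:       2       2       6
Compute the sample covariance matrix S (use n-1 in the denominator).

Step 1 — column means:
  mean(U) = (8 + 6 + 1 + 2) / 4 = 17/4 = 4.25
  mean(V) = (6 + 7 + 2 + 2) / 4 = 17/4 = 4.25
  mean(W) = (5 + 1 + 3 + 6) / 4 = 15/4 = 3.75

Step 2 — sample covariance S[i,j] = (1/(n-1)) · Σ_k (x_{k,i} - mean_i) · (x_{k,j} - mean_j), with n-1 = 3.
  S[U,U] = ((3.75)·(3.75) + (1.75)·(1.75) + (-3.25)·(-3.25) + (-2.25)·(-2.25)) / 3 = 32.75/3 = 10.9167
  S[U,V] = ((3.75)·(1.75) + (1.75)·(2.75) + (-3.25)·(-2.25) + (-2.25)·(-2.25)) / 3 = 23.75/3 = 7.9167
  S[U,W] = ((3.75)·(1.25) + (1.75)·(-2.75) + (-3.25)·(-0.75) + (-2.25)·(2.25)) / 3 = -2.75/3 = -0.9167
  S[V,V] = ((1.75)·(1.75) + (2.75)·(2.75) + (-2.25)·(-2.25) + (-2.25)·(-2.25)) / 3 = 20.75/3 = 6.9167
  S[V,W] = ((1.75)·(1.25) + (2.75)·(-2.75) + (-2.25)·(-0.75) + (-2.25)·(2.25)) / 3 = -8.75/3 = -2.9167
  S[W,W] = ((1.25)·(1.25) + (-2.75)·(-2.75) + (-0.75)·(-0.75) + (2.25)·(2.25)) / 3 = 14.75/3 = 4.9167

S is symmetric (S[j,i] = S[i,j]). Assembling:

S = [[10.9167, 7.9167, -0.9167],
 [7.9167, 6.9167, -2.9167],
 [-0.9167, -2.9167, 4.9167]]


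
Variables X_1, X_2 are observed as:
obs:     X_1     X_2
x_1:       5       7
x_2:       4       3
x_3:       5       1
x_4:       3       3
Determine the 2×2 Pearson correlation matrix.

Step 1 — column means:
  mean(X_1) = (5 + 4 + 5 + 3) / 4 = 17/4 = 4.25
  mean(X_2) = (7 + 3 + 1 + 3) / 4 = 14/4 = 3.5

Step 2 — sample variances and covariances s[i,j] = (1/(n-1)) · Σ_k (x_{k,i} - mean_i) · (x_{k,j} - mean_j), with n-1 = 3:
  s[X_1,X_1] = ((0.75)·(0.75) + (-0.25)·(-0.25) + (0.75)·(0.75) + (-1.25)·(-1.25)) / 3 = 2.75/3 = 0.9167
  s[X_1,X_2] = ((0.75)·(3.5) + (-0.25)·(-0.5) + (0.75)·(-2.5) + (-1.25)·(-0.5)) / 3 = 1.5/3 = 0.5
  s[X_2,X_2] = ((3.5)·(3.5) + (-0.5)·(-0.5) + (-2.5)·(-2.5) + (-0.5)·(-0.5)) / 3 = 19/3 = 6.3333
  Sample standard deviations s_i = √(s[i,i]):
  s(X_1) = √(0.9167) = 0.9574
  s(X_2) = √(6.3333) = 2.5166

Step 3 — r_{ij} = s_{ij} / (s_i · s_j):
  r[X_1,X_1] = 1 (diagonal).
  r[X_1,X_2] = 0.5 / (0.9574 · 2.5166) = 0.5 / 2.4095 = 0.2075
  r[X_2,X_2] = 1 (diagonal).

R is symmetric with unit diagonal. Assembling:

R = [[1, 0.2075],
 [0.2075, 1]]


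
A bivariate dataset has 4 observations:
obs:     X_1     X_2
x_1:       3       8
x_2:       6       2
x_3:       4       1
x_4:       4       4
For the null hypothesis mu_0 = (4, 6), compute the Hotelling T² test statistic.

Step 1 — sample mean vector:
  mean(X_1) = (3 + 6 + 4 + 4) / 4 = 17/4 = 4.25
  mean(X_2) = (8 + 2 + 1 + 4) / 4 = 15/4 = 3.75
  x̄ = (4.25, 3.75),  deviation x̄ - mu_0 = (4.25, 3.75) - (4, 6) = (0.25, -2.25).

Step 2 — sample covariance matrix, S[i,j] = (1/(n-1)) · Σ_k (x_{k,i} - mean_i) · (x_{k,j} - mean_j), divisor n-1 = 3:
  S[X_1,X_1] = ((-1.25)·(-1.25) + (1.75)·(1.75) + (-0.25)·(-0.25) + (-0.25)·(-0.25)) / 3 = 4.75/3 = 1.5833
  S[X_1,X_2] = ((-1.25)·(4.25) + (1.75)·(-1.75) + (-0.25)·(-2.75) + (-0.25)·(0.25)) / 3 = -7.75/3 = -2.5833
  S[X_2,X_2] = ((4.25)·(4.25) + (-1.75)·(-1.75) + (-2.75)·(-2.75) + (0.25)·(0.25)) / 3 = 28.75/3 = 9.5833
  S = [[1.5833, -2.5833],
 [-2.5833, 9.5833]].

Step 3 — invert S. det(S) = 1.5833·9.5833 - (-2.5833)² = 8.5.
  S^{-1} = (1/det) · [[d, -b], [-b, a]] = [[1.1275, 0.3039],
 [0.3039, 0.1863]].

Step 4 — quadratic form (x̄ - mu_0)^T · S^{-1} · (x̄ - mu_0):
  S^{-1} · (x̄ - mu_0) = (-0.402, -0.3431),
  (x̄ - mu_0)^T · [...] = (0.25)·(-0.402) + (-2.25)·(-0.3431) = 0.6716.

Step 5 — scale by n: T² = 4 · 0.6716 = 2.6863.

T² ≈ 2.6863


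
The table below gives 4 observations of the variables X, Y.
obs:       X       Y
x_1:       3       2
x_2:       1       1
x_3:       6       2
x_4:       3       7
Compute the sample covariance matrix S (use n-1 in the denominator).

Step 1 — column means:
  mean(X) = (3 + 1 + 6 + 3) / 4 = 13/4 = 3.25
  mean(Y) = (2 + 1 + 2 + 7) / 4 = 12/4 = 3

Step 2 — sample covariance S[i,j] = (1/(n-1)) · Σ_k (x_{k,i} - mean_i) · (x_{k,j} - mean_j), with n-1 = 3.
  S[X,X] = ((-0.25)·(-0.25) + (-2.25)·(-2.25) + (2.75)·(2.75) + (-0.25)·(-0.25)) / 3 = 12.75/3 = 4.25
  S[X,Y] = ((-0.25)·(-1) + (-2.25)·(-2) + (2.75)·(-1) + (-0.25)·(4)) / 3 = 1/3 = 0.3333
  S[Y,Y] = ((-1)·(-1) + (-2)·(-2) + (-1)·(-1) + (4)·(4)) / 3 = 22/3 = 7.3333

S is symmetric (S[j,i] = S[i,j]). Assembling:

S = [[4.25, 0.3333],
 [0.3333, 7.3333]]


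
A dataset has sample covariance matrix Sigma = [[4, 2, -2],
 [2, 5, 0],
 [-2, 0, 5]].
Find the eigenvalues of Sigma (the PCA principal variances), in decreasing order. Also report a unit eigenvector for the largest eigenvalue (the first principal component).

Step 1 — characteristic polynomial p(λ) = det(λI - Sigma) = λ³ - tr·λ² + c_1·λ - det, where tr = trace, c_1 = sum of the principal 2×2 minors, det = det(Sigma):
  tr = 4 + 5 + 5 = 14,
  c_1 = (4·5 - (2)²) + (4·5 - (-2)²) + (5·5 - (0)²) = 16 + 16 + 25 = 57,
  det = 4·(5·5 - (0)²) - (2)·((2)·5 - (0)·(-2)) + (-2)·((2)·(0) - 5·(-2)) = 4·(25) - (2)·(10) + (-2)·(10) = 60.
  So p(λ) = λ³ - 14λ² + 57λ - 60.
Step 2 — look for an integer root (rational root theorem: any rational root is an integer divisor of 60). Testing λ = 5:
  p(5) = 125 - 350 + 285 - 60 = 0  ✓
  Dividing out (λ - 5): p(λ) = (λ - 5)(λ² - 9λ + 12).
Step 3 — remaining eigenvalues from the quadratic λ² - 9λ + 12 = 0:
  Δ = 9² - 4·12 = 81 - 48 = 33,  λ = (9 ± √33)/2 = (9 ± 5.7446)/2 ≈ 7.3723 or 1.6277.
  Sorted: λ_1 = 7.3723,  λ_2 = 5,  λ_3 = 1.6277  (check: sum = 14 = tr ✓).

Step 4 — unit eigenvector for λ_1 ≈ 7.3723: v spans the null space of (Sigma - λ_1 I), whose rows are
  r_1 = (-3.3723, 2, -2),  r_2 = (2, -2.3723, 0),  r_3 = (-2, 0, -2.3723).
  v is orthogonal to every row, so take v ∝ r_1 × r_2 = ((2)·(0) - (-2)·(-2.3723), (-2)·(2) - (-3.3723)·(0), (-3.3723)·(-2.3723) - (2)·(2)) ≈ (-4.7446, -4, 4).
  Rescale (multiply by -1 so the first nonzero entry is positive): u = (4.7446, 4, -4).
  ||u|| = √((4.7446)² + (4)² + (-4)²) = √(54.5109) ≈ 7.3831,  v_1 = u/||u|| ≈ (0.6426, 0.5418, -0.5418) (||v_1|| = 1).

λ_1 = 7.3723,  λ_2 = 5,  λ_3 = 1.6277;  v_1 ≈ (0.6426, 0.5418, -0.5418)


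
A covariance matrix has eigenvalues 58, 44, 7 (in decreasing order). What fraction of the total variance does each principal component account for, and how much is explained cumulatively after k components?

Step 1 — total variance = trace(Sigma) = Σ λ_i = 58 + 44 + 7 = 109.

Step 2 — fraction explained by component i = λ_i / Σ λ:
  PC1: 58/109 = 0.5321
  PC2: 44/109 = 0.4037
  PC3: 7/109 = 0.0642

Step 3 — cumulative fraction after k components = (λ_1 + ... + λ_k) / Σ λ:
  k = 1: 58/109 = 0.5321
  k = 2: (58 + 44)/109 = 102/109 = 0.9358
  k = 3: (58 + 44 + 7)/109 = 109/109 = 1

Summary (fraction, with percent):

explained: PC1 0.5321 (53.21%), PC2 0.4037 (40.37%), PC3 0.0642 (6.42%);  cumulative: 0.5321, 0.9358, 1


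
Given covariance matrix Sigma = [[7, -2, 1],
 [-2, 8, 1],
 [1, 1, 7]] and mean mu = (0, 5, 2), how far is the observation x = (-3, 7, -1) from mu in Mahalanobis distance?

Step 1 — centre the observation: (x - mu) = (-3, 2, -3).

Step 2 — invert Sigma (cofactor / det for 3×3, or solve directly):
  Sigma^{-1} = [[0.1594, 0.0435, -0.029],
 [0.0435, 0.1391, -0.0261],
 [-0.029, -0.0261, 0.1507]].

Step 3 — form the quadratic (x - mu)^T · Sigma^{-1} · (x - mu):
  Sigma^{-1} · (x - mu) = (-0.3043, 0.2261, -0.4174).
  (x - mu)^T · [Sigma^{-1} · (x - mu)] = (-3)·(-0.3043) + (2)·(0.2261) + (-3)·(-0.4174) = 2.6174.

Step 4 — take square root: d = √(2.6174) ≈ 1.6178.

d(x, mu) = √(2.6174) ≈ 1.6178


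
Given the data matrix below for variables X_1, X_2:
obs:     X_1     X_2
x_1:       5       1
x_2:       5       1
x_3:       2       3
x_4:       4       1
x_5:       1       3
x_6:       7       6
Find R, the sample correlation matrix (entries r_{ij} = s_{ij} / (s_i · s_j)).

Step 1 — column means:
  mean(X_1) = (5 + 5 + 2 + 4 + 1 + 7) / 6 = 24/6 = 4
  mean(X_2) = (1 + 1 + 3 + 1 + 3 + 6) / 6 = 15/6 = 2.5

Step 2 — sample variances and covariances s[i,j] = (1/(n-1)) · Σ_k (x_{k,i} - mean_i) · (x_{k,j} - mean_j), with n-1 = 5:
  s[X_1,X_1] = ((1)·(1) + (1)·(1) + (-2)·(-2) + (0)·(0) + (-3)·(-3) + (3)·(3)) / 5 = 24/5 = 4.8
  s[X_1,X_2] = ((1)·(-1.5) + (1)·(-1.5) + (-2)·(0.5) + (0)·(-1.5) + (-3)·(0.5) + (3)·(3.5)) / 5 = 5/5 = 1
  s[X_2,X_2] = ((-1.5)·(-1.5) + (-1.5)·(-1.5) + (0.5)·(0.5) + (-1.5)·(-1.5) + (0.5)·(0.5) + (3.5)·(3.5)) / 5 = 19.5/5 = 3.9
  Sample standard deviations s_i = √(s[i,i]):
  s(X_1) = √(4.8) = 2.1909
  s(X_2) = √(3.9) = 1.9748

Step 3 — r_{ij} = s_{ij} / (s_i · s_j):
  r[X_1,X_1] = 1 (diagonal).
  r[X_1,X_2] = 1 / (2.1909 · 1.9748) = 1 / 4.3267 = 0.2311
  r[X_2,X_2] = 1 (diagonal).

R is symmetric with unit diagonal. Assembling:

R = [[1, 0.2311],
 [0.2311, 1]]


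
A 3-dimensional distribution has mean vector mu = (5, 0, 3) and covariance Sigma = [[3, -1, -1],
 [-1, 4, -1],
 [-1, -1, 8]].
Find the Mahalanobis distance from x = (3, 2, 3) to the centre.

Step 1 — centre the observation: (x - mu) = (-2, 2, 0).

Step 2 — invert Sigma (cofactor / det for 3×3, or solve directly):
  Sigma^{-1} = [[0.3924, 0.1139, 0.0633],
 [0.1139, 0.2911, 0.0506],
 [0.0633, 0.0506, 0.1392]].

Step 3 — form the quadratic (x - mu)^T · Sigma^{-1} · (x - mu):
  Sigma^{-1} · (x - mu) = (-0.557, 0.3544, -0.0253).
  (x - mu)^T · [Sigma^{-1} · (x - mu)] = (-2)·(-0.557) + (2)·(0.3544) + (0)·(-0.0253) = 1.8228.

Step 4 — take square root: d = √(1.8228) ≈ 1.3501.

d(x, mu) = √(1.8228) ≈ 1.3501


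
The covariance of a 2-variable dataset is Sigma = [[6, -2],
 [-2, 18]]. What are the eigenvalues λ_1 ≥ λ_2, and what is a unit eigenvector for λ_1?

Step 1 — characteristic polynomial of 2×2 Sigma:
  det(Sigma - λI) = λ² - trace · λ + det = 0.
  trace = 6 + 18 = 24, det = 6·18 - (-2)² = 104.
Step 2 — discriminant:
  Δ = trace² - 4·det = 576 - 416 = 160.
Step 3 — eigenvalues:
  λ = (trace ± √Δ)/2 = (24 ± 12.6491)/2,
  λ_1 = 18.3246,  λ_2 = 5.6754.

Step 4 — unit eigenvector for λ_1: solve (Sigma - λ_1 I)v = 0. First row:
  (6 - 18.3246)·v_x + (-2)·v_y = 0, i.e. (-12.3246)·v_x + (-2)·v_y = 0,
  so v ∝ (b, λ_1 - a) = (-2, 12.3246); multiply by -1 so the first entry is positive: u = (2, -12.3246).
  ||u|| = √((2)² + (-12.3246)²) = √(155.8947) ≈ 12.4858,
  v_1 = u/||u|| ≈ (0.1602, -0.9871) (||v_1|| = 1).

λ_1 = 18.3246,  λ_2 = 5.6754;  v_1 ≈ (0.1602, -0.9871)


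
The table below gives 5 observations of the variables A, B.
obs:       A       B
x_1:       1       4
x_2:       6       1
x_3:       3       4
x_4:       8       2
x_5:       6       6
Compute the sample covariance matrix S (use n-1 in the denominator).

Step 1 — column means:
  mean(A) = (1 + 6 + 3 + 8 + 6) / 5 = 24/5 = 4.8
  mean(B) = (4 + 1 + 4 + 2 + 6) / 5 = 17/5 = 3.4

Step 2 — sample covariance S[i,j] = (1/(n-1)) · Σ_k (x_{k,i} - mean_i) · (x_{k,j} - mean_j), with n-1 = 4.
  S[A,A] = ((-3.8)·(-3.8) + (1.2)·(1.2) + (-1.8)·(-1.8) + (3.2)·(3.2) + (1.2)·(1.2)) / 4 = 30.8/4 = 7.7
  S[A,B] = ((-3.8)·(0.6) + (1.2)·(-2.4) + (-1.8)·(0.6) + (3.2)·(-1.4) + (1.2)·(2.6)) / 4 = -7.6/4 = -1.9
  S[B,B] = ((0.6)·(0.6) + (-2.4)·(-2.4) + (0.6)·(0.6) + (-1.4)·(-1.4) + (2.6)·(2.6)) / 4 = 15.2/4 = 3.8

S is symmetric (S[j,i] = S[i,j]). Assembling:

S = [[7.7, -1.9],
 [-1.9, 3.8]]


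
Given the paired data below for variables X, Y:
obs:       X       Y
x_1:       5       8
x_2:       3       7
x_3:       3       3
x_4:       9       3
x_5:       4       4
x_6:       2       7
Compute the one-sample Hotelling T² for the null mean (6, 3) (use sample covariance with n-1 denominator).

Step 1 — sample mean vector:
  mean(X) = (5 + 3 + 3 + 9 + 4 + 2) / 6 = 26/6 = 4.3333
  mean(Y) = (8 + 7 + 3 + 3 + 4 + 7) / 6 = 32/6 = 5.3333
  x̄ = (4.3333, 5.3333),  deviation x̄ - mu_0 = (4.3333, 5.3333) - (6, 3) = (-1.6667, 2.3333).

Step 2 — sample covariance matrix, S[i,j] = (1/(n-1)) · Σ_k (x_{k,i} - mean_i) · (x_{k,j} - mean_j), divisor n-1 = 5:
  S[X,X] = ((0.6667)·(0.6667) + (-1.3333)·(-1.3333) + (-1.3333)·(-1.3333) + (4.6667)·(4.6667) + (-0.3333)·(-0.3333) + (-2.3333)·(-2.3333)) / 5 = 31.3333/5 = 6.2667
  S[X,Y] = ((0.6667)·(2.6667) + (-1.3333)·(1.6667) + (-1.3333)·(-2.3333) + (4.6667)·(-2.3333) + (-0.3333)·(-1.3333) + (-2.3333)·(1.6667)) / 5 = -11.6667/5 = -2.3333
  S[Y,Y] = ((2.6667)·(2.6667) + (1.6667)·(1.6667) + (-2.3333)·(-2.3333) + (-2.3333)·(-2.3333) + (-1.3333)·(-1.3333) + (1.6667)·(1.6667)) / 5 = 25.3333/5 = 5.0667
  S = [[6.2667, -2.3333],
 [-2.3333, 5.0667]].

Step 3 — invert S. det(S) = 6.2667·5.0667 - (-2.3333)² = 26.3067.
  S^{-1} = (1/det) · [[d, -b], [-b, a]] = [[0.1926, 0.0887],
 [0.0887, 0.2382]].

Step 4 — quadratic form (x̄ - mu_0)^T · S^{-1} · (x̄ - mu_0):
  S^{-1} · (x̄ - mu_0) = (-0.114, 0.408),
  (x̄ - mu_0)^T · [...] = (-1.6667)·(-0.114) + (2.3333)·(0.408) = 1.1421.

Step 5 — scale by n: T² = 6 · 1.1421 = 6.8525.

T² ≈ 6.8525


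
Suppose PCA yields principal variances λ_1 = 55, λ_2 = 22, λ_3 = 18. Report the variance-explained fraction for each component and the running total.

Step 1 — total variance = trace(Sigma) = Σ λ_i = 55 + 22 + 18 = 95.

Step 2 — fraction explained by component i = λ_i / Σ λ:
  PC1: 55/95 = 0.5789
  PC2: 22/95 = 0.2316
  PC3: 18/95 = 0.1895

Step 3 — cumulative fraction after k components = (λ_1 + ... + λ_k) / Σ λ:
  k = 1: 55/95 = 0.5789
  k = 2: (55 + 22)/95 = 77/95 = 0.8105
  k = 3: (55 + 22 + 18)/95 = 95/95 = 1

Summary (fraction, with percent):

explained: PC1 0.5789 (57.89%), PC2 0.2316 (23.16%), PC3 0.1895 (18.95%);  cumulative: 0.5789, 0.8105, 1


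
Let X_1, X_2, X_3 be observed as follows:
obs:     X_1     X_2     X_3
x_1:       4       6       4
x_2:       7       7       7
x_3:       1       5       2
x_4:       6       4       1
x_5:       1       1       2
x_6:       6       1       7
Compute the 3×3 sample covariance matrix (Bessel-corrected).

Step 1 — column means:
  mean(X_1) = (4 + 7 + 1 + 6 + 1 + 6) / 6 = 25/6 = 4.1667
  mean(X_2) = (6 + 7 + 5 + 4 + 1 + 1) / 6 = 24/6 = 4
  mean(X_3) = (4 + 7 + 2 + 1 + 2 + 7) / 6 = 23/6 = 3.8333

Step 2 — sample covariance S[i,j] = (1/(n-1)) · Σ_k (x_{k,i} - mean_i) · (x_{k,j} - mean_j), with n-1 = 5.
  S[X_1,X_1] = ((-0.1667)·(-0.1667) + (2.8333)·(2.8333) + (-3.1667)·(-3.1667) + (1.8333)·(1.8333) + (-3.1667)·(-3.1667) + (1.8333)·(1.8333)) / 5 = 34.8333/5 = 6.9667
  S[X_1,X_2] = ((-0.1667)·(2) + (2.8333)·(3) + (-3.1667)·(1) + (1.8333)·(0) + (-3.1667)·(-3) + (1.8333)·(-3)) / 5 = 9/5 = 1.8
  S[X_1,X_3] = ((-0.1667)·(0.1667) + (2.8333)·(3.1667) + (-3.1667)·(-1.8333) + (1.8333)·(-2.8333) + (-3.1667)·(-1.8333) + (1.8333)·(3.1667)) / 5 = 21.1667/5 = 4.2333
  S[X_2,X_2] = ((2)·(2) + (3)·(3) + (1)·(1) + (0)·(0) + (-3)·(-3) + (-3)·(-3)) / 5 = 32/5 = 6.4
  S[X_2,X_3] = ((2)·(0.1667) + (3)·(3.1667) + (1)·(-1.8333) + (0)·(-2.8333) + (-3)·(-1.8333) + (-3)·(3.1667)) / 5 = 4/5 = 0.8
  S[X_3,X_3] = ((0.1667)·(0.1667) + (3.1667)·(3.1667) + (-1.8333)·(-1.8333) + (-2.8333)·(-2.8333) + (-1.8333)·(-1.8333) + (3.1667)·(3.1667)) / 5 = 34.8333/5 = 6.9667

S is symmetric (S[j,i] = S[i,j]). Assembling:

S = [[6.9667, 1.8, 4.2333],
 [1.8, 6.4, 0.8],
 [4.2333, 0.8, 6.9667]]
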